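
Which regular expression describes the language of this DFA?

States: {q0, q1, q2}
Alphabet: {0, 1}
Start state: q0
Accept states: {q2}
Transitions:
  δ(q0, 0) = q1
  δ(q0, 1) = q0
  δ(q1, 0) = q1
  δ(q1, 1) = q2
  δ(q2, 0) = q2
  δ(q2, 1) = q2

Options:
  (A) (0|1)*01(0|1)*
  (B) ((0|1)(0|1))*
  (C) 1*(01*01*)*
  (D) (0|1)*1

Testing sample strings against the DFA:
  '11001' -> accepted
  '10' -> rejected
  '00' -> rejected
  '0001' -> accepted
Checking each option for a counterexample:
  (A) (0|1)*01(0|1)*: agrees with the DFA on all strings of length ≤ 4
  (B) ((0|1)(0|1))*: ε is rejected by the DFA but matches the regex → eliminated
  (C) 1*(01*01*)*: ε is rejected by the DFA but matches the regex → eliminated
  (D) (0|1)*1: '1' is rejected by the DFA but matches the regex → eliminated
Only (A) (0|1)*01(0|1)* is consistent with the DFA.

Final answer: (A) (0|1)*01(0|1)*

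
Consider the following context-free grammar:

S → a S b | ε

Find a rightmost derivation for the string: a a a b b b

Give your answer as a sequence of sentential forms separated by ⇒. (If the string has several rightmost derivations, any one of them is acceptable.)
Start with S.
Step 1: the rightmost non-terminal is S; apply S → a S b:  a S b
Step 2: the rightmost non-terminal is S; apply S → a S b:  a a S b b
Step 3: the rightmost non-terminal is S; apply S → a S b:  a a a S b b b
Step 4: the rightmost non-terminal is S; apply S → ε:  a a a b b b

Final answer: S ⇒ a S b ⇒ a a S b b ⇒ a a a S b b b ⇒ a a a b b b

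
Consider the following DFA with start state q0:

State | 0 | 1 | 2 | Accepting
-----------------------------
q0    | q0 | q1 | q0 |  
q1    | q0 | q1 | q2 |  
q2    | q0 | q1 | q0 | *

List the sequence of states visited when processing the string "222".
q0 → q0 → q0 → q0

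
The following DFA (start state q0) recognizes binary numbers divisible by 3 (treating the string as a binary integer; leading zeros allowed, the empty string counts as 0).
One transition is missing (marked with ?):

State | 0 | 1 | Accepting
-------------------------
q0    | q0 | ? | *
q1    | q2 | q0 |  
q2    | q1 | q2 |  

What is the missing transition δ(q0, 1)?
q1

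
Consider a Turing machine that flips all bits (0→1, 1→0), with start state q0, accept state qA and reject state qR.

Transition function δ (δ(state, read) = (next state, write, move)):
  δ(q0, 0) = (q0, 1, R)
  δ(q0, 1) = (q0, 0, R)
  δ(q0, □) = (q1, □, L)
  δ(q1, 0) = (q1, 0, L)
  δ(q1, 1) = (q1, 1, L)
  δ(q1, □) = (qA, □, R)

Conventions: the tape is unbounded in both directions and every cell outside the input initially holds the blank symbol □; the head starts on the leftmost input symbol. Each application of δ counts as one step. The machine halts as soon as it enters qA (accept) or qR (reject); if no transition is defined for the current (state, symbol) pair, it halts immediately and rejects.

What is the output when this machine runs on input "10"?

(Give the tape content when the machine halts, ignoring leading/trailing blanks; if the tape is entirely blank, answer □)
Step 0: [q0]10 (head at position 0)
Step 1: δ(q0, 1) = (q0, 0, R)  ⊢  0[q0]0 (head at position 1)
Step 2: δ(q0, 0) = (q0, 1, R)  ⊢  01[q0]□ (head at position 2)
Step 3: δ(q0, □) = (q1, □, L)  ⊢  0[q1]1□ (head at position 1)
Step 4: δ(q1, 1) = (q1, 1, L)  ⊢  [q1]01□ (head at position 0)
Step 5: δ(q1, 0) = (q1, 0, L)  ⊢  [q1]□01□ (head at position -1)
Step 6: δ(q1, □) = (qA, □, R)  ⊢  □[qA]01□ (head at position 0)
The machine is in qA, so it halts and accepts.
Tape content when halted (ignoring surrounding blanks): 01

Final answer: Output: 01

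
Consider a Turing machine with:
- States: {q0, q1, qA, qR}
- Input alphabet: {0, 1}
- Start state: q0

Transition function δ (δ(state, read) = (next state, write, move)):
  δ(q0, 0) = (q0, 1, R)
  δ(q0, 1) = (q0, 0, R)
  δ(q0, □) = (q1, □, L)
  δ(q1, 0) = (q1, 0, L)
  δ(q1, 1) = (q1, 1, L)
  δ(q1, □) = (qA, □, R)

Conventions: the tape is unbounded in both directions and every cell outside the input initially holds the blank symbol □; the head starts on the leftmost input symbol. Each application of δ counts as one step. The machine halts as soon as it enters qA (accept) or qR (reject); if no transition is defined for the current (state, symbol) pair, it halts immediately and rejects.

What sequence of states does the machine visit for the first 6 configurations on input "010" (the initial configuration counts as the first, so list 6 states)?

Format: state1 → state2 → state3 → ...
Step 0: [q0]010 (head at position 0)
Step 1: δ(q0, 0) = (q0, 1, R)  ⊢  1[q0]10 (head at position 1)
Step 2: δ(q0, 1) = (q0, 0, R)  ⊢  10[q0]0 (head at position 2)
Step 3: δ(q0, 0) = (q0, 1, R)  ⊢  101[q0]□ (head at position 3)
Step 4: δ(q0, □) = (q1, □, L)  ⊢  10[q1]1□ (head at position 2)
Step 5: δ(q1, 1) = (q1, 1, L)  ⊢  1[q1]01□ (head at position 1)
Reading off the states of these 6 configurations: q0 → q0 → q0 → q0 → q1 → q1

Final answer: q0 → q0 → q0 → q0 → q1 → q1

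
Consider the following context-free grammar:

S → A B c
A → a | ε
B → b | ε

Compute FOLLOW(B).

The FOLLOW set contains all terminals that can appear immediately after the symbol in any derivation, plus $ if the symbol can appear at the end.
B occurs in S → A B c, immediately followed by the terminal c. So FOLLOW(B) = {c}.

Final answer: {c}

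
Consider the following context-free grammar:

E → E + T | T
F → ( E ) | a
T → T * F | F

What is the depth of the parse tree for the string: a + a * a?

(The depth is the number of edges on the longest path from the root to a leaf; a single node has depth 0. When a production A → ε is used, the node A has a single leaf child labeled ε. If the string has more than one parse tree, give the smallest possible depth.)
The grammar is unambiguous; the parse tree of a + a * a is:
E → E + T at the root (depth 0).
  Left E (depth 1) → T (2) → F (3) → a (4).
  Right T (depth 1) → T * F; that T (2) → F (3) → a (4); F (2) → a (3).
The longest root-to-leaf paths have 4 edges.
Depth = 4.

Final answer: 4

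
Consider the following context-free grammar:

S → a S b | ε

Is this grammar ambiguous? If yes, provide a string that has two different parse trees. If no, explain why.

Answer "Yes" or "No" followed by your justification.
At every step exactly one production applies: if the remaining string to generate is non-empty it starts with a and ends with b, forcing S → a S b; if it is empty, S → ε is forced. Hence each string a^n b^n has exactly one derivation (S → a S b applied n times, then S → ε) and one parse tree.

Final answer: No - the grammar is unambiguous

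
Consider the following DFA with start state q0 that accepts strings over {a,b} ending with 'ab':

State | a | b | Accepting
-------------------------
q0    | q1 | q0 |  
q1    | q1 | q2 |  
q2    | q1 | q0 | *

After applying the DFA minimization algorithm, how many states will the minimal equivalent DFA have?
All 3 states are reachable from q0, so none can be removed as unreachable.
Table-filling: first mark every (accepting, non-accepting) pair as distinguishable (accepting: {q2}; non-accepting: {q0, q1}).
Round 1: (q0, q1) on 'b' go to q0 and q2, already distinguishable → mark.
Every pair of states is distinguishable, so the DFA is already minimal.
Equivalence classes: {q0}, {q1}, {q2} → 3 states.

Final answer: 3 states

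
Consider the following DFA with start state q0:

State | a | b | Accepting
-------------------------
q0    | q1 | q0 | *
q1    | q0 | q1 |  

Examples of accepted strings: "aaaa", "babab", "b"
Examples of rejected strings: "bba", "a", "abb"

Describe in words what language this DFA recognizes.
strings over {a,b} with an even number of a's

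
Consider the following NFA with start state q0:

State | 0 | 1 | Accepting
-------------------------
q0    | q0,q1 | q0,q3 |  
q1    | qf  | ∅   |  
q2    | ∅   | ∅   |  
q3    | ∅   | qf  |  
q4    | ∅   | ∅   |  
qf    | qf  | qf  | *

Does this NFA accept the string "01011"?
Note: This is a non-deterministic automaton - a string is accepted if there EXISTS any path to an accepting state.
Track the set of states the NFA could be in: start {q0}
Read '0': {q0} → {q0, q1}
Read '1': {q0, q1} → {q0, q3}
Read '0': {q0, q3} → {q0, q1}
Read '1': {q0, q1} → {q0, q3}
Read '1': {q0, q3} → {q0, q3, qf}
Final set {q0, q3, qf} contains accepting state(s) {qf} → accepted.

Final answer: Yes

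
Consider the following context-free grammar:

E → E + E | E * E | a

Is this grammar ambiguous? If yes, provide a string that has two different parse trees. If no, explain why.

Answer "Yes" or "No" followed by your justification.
Two different leftmost derivations of a + a * a:
  (1) E ⇒ E + E ⇒ a + E ⇒ a + E * E ⇒ a + a * E ⇒ a + a * a   (tree groups a + (a * a))
  (2) E ⇒ E * E ⇒ E + E * E ⇒ a + E * E ⇒ a + a * E ⇒ a + a * a   (tree groups (a + a) * a)
Two distinct leftmost derivations = two distinct parse trees, so the grammar is ambiguous.

Final answer: Yes - the string 'a + a * a' has two distinct leftmost derivations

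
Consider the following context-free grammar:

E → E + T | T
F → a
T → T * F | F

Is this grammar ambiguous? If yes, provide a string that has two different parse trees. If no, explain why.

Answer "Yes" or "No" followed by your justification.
This is the standard stratified expression grammar: '+' is introduced only by the left-recursive rule E → E + T and '*' only by the left-recursive rule T → T * F, with F → a. For any string, the last '+' must be the one produced at the root E (everything after it is a T containing no '+'), and likewise within each T the last '*' is produced at its root. This fixes the parse tree uniquely (left-associative, '*' binding tighter than '+'), so every string has exactly one parse tree.

Final answer: No - the grammar is unambiguous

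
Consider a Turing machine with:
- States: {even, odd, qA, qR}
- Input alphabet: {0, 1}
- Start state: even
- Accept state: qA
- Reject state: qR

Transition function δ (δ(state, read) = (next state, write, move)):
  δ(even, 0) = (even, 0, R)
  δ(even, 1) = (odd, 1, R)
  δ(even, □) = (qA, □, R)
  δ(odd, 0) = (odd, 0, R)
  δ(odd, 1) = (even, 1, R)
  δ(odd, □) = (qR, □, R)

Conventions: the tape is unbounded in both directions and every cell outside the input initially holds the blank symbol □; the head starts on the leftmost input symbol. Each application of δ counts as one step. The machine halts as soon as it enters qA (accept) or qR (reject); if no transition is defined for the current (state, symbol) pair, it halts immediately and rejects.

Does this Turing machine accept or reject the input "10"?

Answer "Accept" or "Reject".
Step 0: [even]10 (head at position 0)
Step 1: δ(even, 1) = (odd, 1, R)  ⊢  1[odd]0 (head at position 1)
Step 2: δ(odd, 0) = (odd, 0, R)  ⊢  10[odd]□ (head at position 2)
Step 3: δ(odd, □) = (qR, □, R)  ⊢  10□[qR]□ (head at position 3)
The machine is in qR, so it halts and rejects.

Final answer: Reject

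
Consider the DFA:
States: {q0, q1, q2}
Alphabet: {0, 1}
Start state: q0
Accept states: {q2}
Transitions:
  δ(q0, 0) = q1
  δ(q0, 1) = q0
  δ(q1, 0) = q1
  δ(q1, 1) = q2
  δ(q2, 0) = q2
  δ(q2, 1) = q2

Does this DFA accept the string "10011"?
Processing string "10011":
  q0 --1--> q0
  q0 --0--> q1
  q1 --0--> q1
  q1 --1--> q2
  q2 --1--> q2
Final state: q2
Accept states: {q2}
q2 is an accept state, so the string is accepted.

Final answer: Yes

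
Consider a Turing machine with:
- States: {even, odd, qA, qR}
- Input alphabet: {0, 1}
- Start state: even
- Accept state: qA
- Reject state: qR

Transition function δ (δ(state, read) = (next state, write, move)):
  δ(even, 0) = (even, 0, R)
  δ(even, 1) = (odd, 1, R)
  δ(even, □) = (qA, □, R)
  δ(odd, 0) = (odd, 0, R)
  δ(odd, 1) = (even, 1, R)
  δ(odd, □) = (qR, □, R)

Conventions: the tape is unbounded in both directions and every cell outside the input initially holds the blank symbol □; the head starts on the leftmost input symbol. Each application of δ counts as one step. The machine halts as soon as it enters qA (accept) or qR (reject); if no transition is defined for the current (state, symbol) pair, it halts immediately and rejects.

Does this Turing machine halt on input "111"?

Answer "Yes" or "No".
Step 0: [even]111 (head at position 0)
Step 1: δ(even, 1) = (odd, 1, R)  ⊢  1[odd]11 (head at position 1)
Step 2: δ(odd, 1) = (even, 1, R)  ⊢  11[even]1 (head at position 2)
Step 3: δ(even, 1) = (odd, 1, R)  ⊢  111[odd]□ (head at position 3)
Step 4: δ(odd, □) = (qR, □, R)  ⊢  111□[qR]□ (head at position 4)
The machine is in qR, so it halts and rejects.
It halts after 4 steps.

Final answer: Yes - halts after 4 steps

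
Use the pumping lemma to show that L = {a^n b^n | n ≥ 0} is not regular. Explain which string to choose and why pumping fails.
Language: L = {a^n b^n | n ≥ 0} (equal numbers of a's followed by b's)
Step 1: Assume for contradiction that L is regular, with pumping length p.
Step 2: Choose s = a^p b^p. Then s ∈ L (it has p a's followed by p b's) and |s| ≥ p.
Step 3: Consider any decomposition s = xyz with |xy| ≤ p and |y| > 0. Since |xy| ≤ p and the first p symbols of s are all a's, y = a^k for some k with 1 ≤ k ≤ p.
Step 4: Pumping up (i = 2): xy²z = a^(p+k) b^p, which has more a's than b's, so xy²z ∉ L.
This contradicts the pumping lemma, so L is not regular.

Final answer: Choose s = a^p b^p. Since |xy| ≤ p, y = a^k with k ≥ 1. Then xy²z = a^(p+k) b^p ∉ L.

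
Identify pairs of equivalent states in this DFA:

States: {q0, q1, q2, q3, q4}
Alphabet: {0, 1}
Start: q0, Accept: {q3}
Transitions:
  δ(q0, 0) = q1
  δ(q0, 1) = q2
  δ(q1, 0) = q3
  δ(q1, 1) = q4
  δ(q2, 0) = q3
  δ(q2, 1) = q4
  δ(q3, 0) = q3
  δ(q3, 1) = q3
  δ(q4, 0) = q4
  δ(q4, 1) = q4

Using the table-filling algorithm:
Round 0 – mark pairs where exactly one state is accepting: (q0,q3), (q1,q3), (q2,q3), (q3,q4)
Round 1 – newly marked: (q0,q1) [on 0: q1 vs q3, already marked]; (q0,q2) [on 0: q1 vs q3, already marked]; (q1,q4) [on 0: q3 vs q4, already marked]; (q2,q4) [on 0: q3 vs q4, already marked]
Round 2 – newly marked: (q0,q4) [on 0: q1 vs q4, already marked]
No further pairs can be marked.
(q1, q2) unmarked: δ(q1,0)=q3, δ(q2,0)=q3; δ(q1,1)=q4, δ(q2,1)=q4 → equivalent
Equivalent pairs: (q1, q2)

Final answer: Equivalent pairs: (q1, q2)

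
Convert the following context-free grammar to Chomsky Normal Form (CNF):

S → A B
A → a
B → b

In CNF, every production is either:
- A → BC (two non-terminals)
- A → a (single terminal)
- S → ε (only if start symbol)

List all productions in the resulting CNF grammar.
The grammar has no ε-productions or unit productions to eliminate.
S → A B is already in CNF (two non-terminals) – keep it.
A → a is already in CNF (single terminal) – keep it.
B → b is already in CNF (single terminal) – keep it.
Resulting CNF grammar (3 productions): A → a; B → b; S → A B

Final answer: A → a; B → b; S → A B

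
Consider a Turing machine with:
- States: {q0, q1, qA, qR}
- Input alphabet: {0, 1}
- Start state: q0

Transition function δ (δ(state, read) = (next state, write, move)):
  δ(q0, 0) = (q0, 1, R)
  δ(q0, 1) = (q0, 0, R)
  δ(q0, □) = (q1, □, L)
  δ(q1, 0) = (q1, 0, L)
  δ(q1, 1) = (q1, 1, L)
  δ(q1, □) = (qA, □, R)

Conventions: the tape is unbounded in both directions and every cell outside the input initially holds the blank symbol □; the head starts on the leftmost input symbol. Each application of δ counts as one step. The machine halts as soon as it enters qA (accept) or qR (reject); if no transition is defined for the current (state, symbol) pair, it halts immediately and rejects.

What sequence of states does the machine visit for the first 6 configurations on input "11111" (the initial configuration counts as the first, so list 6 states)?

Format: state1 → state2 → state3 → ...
Step 0: [q0]11111 (head at position 0)
Step 1: δ(q0, 1) = (q0, 0, R)  ⊢  0[q0]1111 (head at position 1)
Step 2: δ(q0, 1) = (q0, 0, R)  ⊢  00[q0]111 (head at position 2)
Step 3: δ(q0, 1) = (q0, 0, R)  ⊢  000[q0]11 (head at position 3)
Step 4: δ(q0, 1) = (q0, 0, R)  ⊢  0000[q0]1 (head at position 4)
Step 5: δ(q0, 1) = (q0, 0, R)  ⊢  00000[q0]□ (head at position 5)
Reading off the states of these 6 configurations: q0 → q0 → q0 → q0 → q0 → q0

Final answer: q0 → q0 → q0 → q0 → q0 → q0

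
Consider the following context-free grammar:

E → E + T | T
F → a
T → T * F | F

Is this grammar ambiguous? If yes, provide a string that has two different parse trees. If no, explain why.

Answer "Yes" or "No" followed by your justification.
This is the standard stratified expression grammar: '+' is introduced only by the left-recursive rule E → E + T and '*' only by the left-recursive rule T → T * F, with F → a. For any string, the last '+' must be the one produced at the root E (everything after it is a T containing no '+'), and likewise within each T the last '*' is produced at its root. This fixes the parse tree uniquely (left-associative, '*' binding tighter than '+'), so every string has exactly one parse tree.

Final answer: No - the grammar is unambiguous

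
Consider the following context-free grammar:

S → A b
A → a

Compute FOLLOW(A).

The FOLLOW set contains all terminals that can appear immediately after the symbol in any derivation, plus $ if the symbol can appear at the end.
A occurs only in S → A b, where it is immediately followed by the terminal b. So FOLLOW(A) = {b}.

Final answer: {b}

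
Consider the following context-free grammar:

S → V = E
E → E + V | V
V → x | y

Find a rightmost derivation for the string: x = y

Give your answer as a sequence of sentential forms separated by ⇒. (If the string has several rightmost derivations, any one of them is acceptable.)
Start with S.
Step 1: the rightmost non-terminal is S; apply S → V = E:  V = E
Step 2: the rightmost non-terminal is E; apply E → V:  V = V
Step 3: the rightmost non-terminal is V; apply V → y:  V = y
Step 4: the rightmost non-terminal is V; apply V → x:  x = y

Final answer: S ⇒ V = E ⇒ V = V ⇒ V = y ⇒ x = y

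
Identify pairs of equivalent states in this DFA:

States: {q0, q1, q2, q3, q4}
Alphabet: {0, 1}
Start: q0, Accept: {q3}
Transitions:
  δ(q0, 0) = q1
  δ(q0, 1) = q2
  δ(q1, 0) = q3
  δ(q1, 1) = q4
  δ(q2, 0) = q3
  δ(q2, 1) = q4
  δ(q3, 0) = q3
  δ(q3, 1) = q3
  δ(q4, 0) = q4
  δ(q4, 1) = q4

Using the table-filling algorithm:
Round 0 – mark pairs where exactly one state is accepting: (q0,q3), (q1,q3), (q2,q3), (q3,q4)
Round 1 – newly marked: (q0,q1) [on 0: q1 vs q3, already marked]; (q0,q2) [on 0: q1 vs q3, already marked]; (q1,q4) [on 0: q3 vs q4, already marked]; (q2,q4) [on 0: q3 vs q4, already marked]
Round 2 – newly marked: (q0,q4) [on 0: q1 vs q4, already marked]
No further pairs can be marked.
(q1, q2) unmarked: δ(q1,0)=q3, δ(q2,0)=q3; δ(q1,1)=q4, δ(q2,1)=q4 → equivalent
Equivalent pairs: (q1, q2)

Final answer: Equivalent pairs: (q1, q2)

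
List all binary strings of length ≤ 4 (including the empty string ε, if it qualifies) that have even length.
Checking every binary string of length 0 to 4:
  Length 0: accepted: ε | rejected: (none)
  Length 1: accepted: (none) | rejected: 0, 1
  Length 2: accepted: 00, 01, 10, 11 | rejected: (none)
  Length 3: accepted: (none) | rejected: 000, 001, 010, 011, 100, 101, 110, 111
  Length 4: accepted: 0000, 0001, 0010, 0011, 0100, 0101, 0110, 0111, 1000, 1001, 1010, 1011, 1100, 1101, 1110, 1111 | rejected: (none)
Total: 21 string(s).

Final answer: ε, 00, 01, 10, 11, 0000, 0001, 0010, 0011, 0100, 0101, 0110, 0111, 1000, 1001, 1010, 1011, 1100, 1101, 1110, 1111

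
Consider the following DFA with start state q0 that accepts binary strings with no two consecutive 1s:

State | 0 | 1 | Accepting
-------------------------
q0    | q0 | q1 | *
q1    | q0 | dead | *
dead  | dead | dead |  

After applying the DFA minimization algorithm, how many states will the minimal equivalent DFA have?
All 3 states are reachable from q0, so none can be removed as unreachable.
Table-filling: first mark every (accepting, non-accepting) pair as distinguishable (accepting: {q0, q1}; non-accepting: {dead}).
Round 1: (q0, q1) on '1' go to q1 and dead, already distinguishable → mark.
Every pair of states is distinguishable, so the DFA is already minimal.
Equivalence classes: {q0}, {q1}, {dead} → 3 states.

Final answer: 3 states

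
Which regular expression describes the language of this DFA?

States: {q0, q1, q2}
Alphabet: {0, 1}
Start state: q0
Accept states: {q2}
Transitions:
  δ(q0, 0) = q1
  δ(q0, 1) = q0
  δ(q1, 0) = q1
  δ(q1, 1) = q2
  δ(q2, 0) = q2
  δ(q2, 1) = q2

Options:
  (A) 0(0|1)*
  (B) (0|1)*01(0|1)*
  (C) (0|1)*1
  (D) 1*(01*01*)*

Testing sample strings against the DFA:
  '11001' -> accepted
  '1111' -> rejected
  '00' -> rejected
  '10101' -> accepted
Checking each option for a counterexample:
  (A) 0(0|1)*: '0' is rejected by the DFA but matches the regex → eliminated
  (B) (0|1)*01(0|1)*: agrees with the DFA on all strings of length ≤ 4
  (C) (0|1)*1: '1' is rejected by the DFA but matches the regex → eliminated
  (D) 1*(01*01*)*: ε is rejected by the DFA but matches the regex → eliminated
Only (B) (0|1)*01(0|1)* is consistent with the DFA.

Final answer: (B) (0|1)*01(0|1)*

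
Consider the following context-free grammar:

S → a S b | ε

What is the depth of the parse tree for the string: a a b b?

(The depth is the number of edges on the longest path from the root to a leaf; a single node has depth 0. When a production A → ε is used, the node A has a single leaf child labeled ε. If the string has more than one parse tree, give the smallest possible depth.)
The only parse tree applies S → a S b 2 times (once per matching a…b pair) and then S → ε.
The S nodes sit at depths 0, 1, …, 2; the innermost S (depth 2) has the single child ε at depth 3.
The terminal leaves a, b are at depths 1..2, so the longest root-to-leaf path is S → S → … → S → ε with 3 edges.
Depth = 3.

Final answer: 3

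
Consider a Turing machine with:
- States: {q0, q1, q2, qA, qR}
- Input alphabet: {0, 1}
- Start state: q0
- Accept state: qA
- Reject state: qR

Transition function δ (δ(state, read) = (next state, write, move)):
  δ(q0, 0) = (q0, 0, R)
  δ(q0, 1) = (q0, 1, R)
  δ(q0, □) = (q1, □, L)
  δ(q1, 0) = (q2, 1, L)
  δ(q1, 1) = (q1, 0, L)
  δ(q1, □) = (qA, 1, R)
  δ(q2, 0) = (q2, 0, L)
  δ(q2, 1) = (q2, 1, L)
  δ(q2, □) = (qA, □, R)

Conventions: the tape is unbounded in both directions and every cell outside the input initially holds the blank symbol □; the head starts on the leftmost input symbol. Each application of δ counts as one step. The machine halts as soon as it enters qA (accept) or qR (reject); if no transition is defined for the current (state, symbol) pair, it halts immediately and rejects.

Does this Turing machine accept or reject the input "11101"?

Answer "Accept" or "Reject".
Step 0: [q0]11101 (head at position 0)
Step 1: δ(q0, 1) = (q0, 1, R)  ⊢  1[q0]1101 (head at position 1)
Step 2: δ(q0, 1) = (q0, 1, R)  ⊢  11[q0]101 (head at position 2)
Step 3: δ(q0, 1) = (q0, 1, R)  ⊢  111[q0]01 (head at position 3)
Step 4: δ(q0, 0) = (q0, 0, R)  ⊢  1110[q0]1 (head at position 4)
Step 5: δ(q0, 1) = (q0, 1, R)  ⊢  11101[q0]□ (head at position 5)
Step 6: δ(q0, □) = (q1, □, L)  ⊢  1110[q1]1□ (head at position 4)
Step 7: δ(q1, 1) = (q1, 0, L)  ⊢  111[q1]00□ (head at position 3)
Step 8: δ(q1, 0) = (q2, 1, L)  ⊢  11[q2]110□ (head at position 2)
Step 9: δ(q2, 1) = (q2, 1, L)  ⊢  1[q2]1110□ (head at position 1)
Step 10: δ(q2, 1) = (q2, 1, L)  ⊢  [q2]11110□ (head at position 0)
Step 11: δ(q2, 1) = (q2, 1, L)  ⊢  [q2]□11110□ (head at position -1)
Step 12: δ(q2, □) = (qA, □, R)  ⊢  □[qA]11110□ (head at position 0)
The machine is in qA, so it halts and accepts.

Final answer: Accept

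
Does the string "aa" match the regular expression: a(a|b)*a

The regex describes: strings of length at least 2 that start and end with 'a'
Yes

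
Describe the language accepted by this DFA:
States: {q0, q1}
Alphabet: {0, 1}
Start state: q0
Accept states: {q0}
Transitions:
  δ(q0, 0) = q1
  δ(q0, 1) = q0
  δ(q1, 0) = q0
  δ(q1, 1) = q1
Analyzing the DFA structure:
Start state: q0
Accept states: {q0}
Interpreting what each state remembers (checking against the transitions):
  q0: an even number of 0s has been read so far
  q1: an odd number of 0s has been read so far
  δ(q0, 0): in q0 (an even number of 0s has been read so far), after reading 0 we have: an odd number of 0s has been read so far → q1
  δ(q0, 1): in q0 (an even number of 0s has been read so far), after reading 1 we have: an even number of 0s has been read so far → q0
  δ(q1, 0): in q1 (an odd number of 0s has been read so far), after reading 0 we have: an even number of 0s has been read so far → q0
  δ(q1, 1): in q1 (an odd number of 0s has been read so far), after reading 1 we have: an odd number of 0s has been read so far → q1
A string is accepted iff it ends in {q0}, i.e. an even number of 0s has been read so far.
Language: All binary strings with an even number of 0s

Final answer: All binary strings with an even number of 0s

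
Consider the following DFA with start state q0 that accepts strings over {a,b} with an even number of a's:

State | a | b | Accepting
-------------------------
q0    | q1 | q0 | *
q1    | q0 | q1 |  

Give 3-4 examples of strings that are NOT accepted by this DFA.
Any strings that end in a non-accepting state work; for example:
"aaab": q0 → q1 → q0 → q1 → q1; q1 is not accepting → rejected
"aaba": q0 → q1 → q0 → q0 → q1; q1 is not accepting → rejected
"baaa": q0 → q0 → q1 → q0 → q1; q1 is not accepting → rejected
"bbab": q0 → q0 → q0 → q1 → q1; q1 is not accepting → rejected

Final answer: "aaab", "aaba", "baaa", "bbab"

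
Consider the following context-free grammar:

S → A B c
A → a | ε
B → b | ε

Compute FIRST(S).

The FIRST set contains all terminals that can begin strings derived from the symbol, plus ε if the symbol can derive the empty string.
FIRST(A) = {a, ε} (A → a | ε) and FIRST(B) = {b, ε} (B → b | ε).
For S → A B c: add FIRST(A) minus ε = {a}; A is nullable, so also add FIRST(B) minus ε = {b}; B is nullable too, so also add FIRST(c) = {c}. The terminal c is never erased, so S is not nullable and ε is not included.
FIRST(S) = {a, b, c}.

Final answer: {a, b, c}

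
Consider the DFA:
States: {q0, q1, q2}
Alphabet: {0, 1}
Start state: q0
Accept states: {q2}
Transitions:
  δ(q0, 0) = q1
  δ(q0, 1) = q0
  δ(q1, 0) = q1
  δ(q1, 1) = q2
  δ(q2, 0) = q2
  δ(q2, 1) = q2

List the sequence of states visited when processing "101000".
Starting at q0
Read '1': q0 -> q0
Read '0': q0 -> q1
Read '1': q1 -> q2
Read '0': q2 -> q2
Read '0': q2 -> q2
Read '0': q2 -> q2

Final answer: q0 -> q0 -> q1 -> q2 -> q2 -> q2 -> q2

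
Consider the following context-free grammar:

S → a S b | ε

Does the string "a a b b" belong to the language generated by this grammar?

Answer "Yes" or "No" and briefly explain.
A derivation exists: S ⇒ a S b ⇒ a a S b b ⇒ a a b b (using S → a S b twice, then S → ε).

Final answer: Yes - a valid derivation exists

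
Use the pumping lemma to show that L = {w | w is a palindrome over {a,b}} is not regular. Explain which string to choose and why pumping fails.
Language: L = {w | w is a palindrome over {a,b}} (strings that read the same forwards and backwards)
Step 1: Assume for contradiction that L is regular, with pumping length p.
Step 2: Choose s = a^p b a^p. Then s ∈ L (it reads the same forwards and backwards) and |s| ≥ p.
Step 3: Consider any decomposition s = xyz with |xy| ≤ p and |y| > 0. Since |xy| ≤ p and the first p symbols of s are all a's, y = a^k for some k with 1 ≤ k ≤ p.
Step 4: Pumping up (i = 2): xy²z = a^(p+k) b a^p. Its reverse is a^p b a^(p+k) ≠ a^(p+k) b a^p (the single b is no longer in the middle), so xy²z is not a palindrome and xy²z ∉ L.
This contradicts the pumping lemma, so L is not regular.

Final answer: Choose s = a^p b a^p. Since |xy| ≤ p, y = a^k with k ≥ 1. Then xy²z = a^(p+k) b a^p is not a palindrome, so ∉ L.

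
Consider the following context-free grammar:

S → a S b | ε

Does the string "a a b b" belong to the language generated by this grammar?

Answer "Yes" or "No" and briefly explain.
A derivation exists: S ⇒ a S b ⇒ a a S b b ⇒ a a b b (using S → a S b twice, then S → ε).

Final answer: Yes - a valid derivation exists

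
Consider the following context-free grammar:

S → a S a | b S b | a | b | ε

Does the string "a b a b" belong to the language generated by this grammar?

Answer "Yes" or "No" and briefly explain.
Every production places the same symbol at both ends (or yields a single symbol / ε), so every derived string is a palindrome. a b a b reversed is b a b a ≠ a b a b, so it is not a palindrome and cannot be derived (already the first step fails: the string starts with a but ends with b, so neither S → a S a nor S → b S b fits).

Final answer: No - no valid derivation exists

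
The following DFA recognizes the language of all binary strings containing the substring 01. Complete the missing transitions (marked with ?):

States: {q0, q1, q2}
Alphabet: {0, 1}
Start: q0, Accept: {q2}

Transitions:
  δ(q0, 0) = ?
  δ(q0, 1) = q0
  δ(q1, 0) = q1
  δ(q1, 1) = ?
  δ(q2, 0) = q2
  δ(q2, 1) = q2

What each state remembers (consistent with the given transitions and accept states):
  q0: 01 not seen yet and the last symbol was not 0
  q1: 01 not seen yet and the last symbol was 0
  q2: the substring 01 has already been seen
Filling in the missing entries:
  δ(q0, 0): in q0 (01 not seen yet and the last symbol was not 0), after reading 0 we have: 01 not seen yet and the last symbol was 0 → q1
  δ(q1, 1): in q1 (01 not seen yet and the last symbol was 0), after reading 1 we have: the substring 01 has already been seen → q2

Final answer: δ(q0, 0) = q1; δ(q1, 1) = q2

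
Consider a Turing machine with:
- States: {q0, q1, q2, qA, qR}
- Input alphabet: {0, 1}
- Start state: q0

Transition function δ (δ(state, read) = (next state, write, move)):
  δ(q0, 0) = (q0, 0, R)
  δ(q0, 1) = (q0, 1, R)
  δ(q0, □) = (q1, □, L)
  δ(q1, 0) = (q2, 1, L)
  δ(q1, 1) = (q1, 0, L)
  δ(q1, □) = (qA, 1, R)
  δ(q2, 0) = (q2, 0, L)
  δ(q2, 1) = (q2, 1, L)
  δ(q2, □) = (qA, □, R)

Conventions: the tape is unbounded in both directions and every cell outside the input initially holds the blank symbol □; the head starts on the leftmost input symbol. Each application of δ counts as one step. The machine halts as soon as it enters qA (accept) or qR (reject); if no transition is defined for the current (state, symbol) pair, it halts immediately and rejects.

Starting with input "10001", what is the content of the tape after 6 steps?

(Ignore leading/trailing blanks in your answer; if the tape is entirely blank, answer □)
Step 0: [q0]10001 (head at position 0)
Step 1: δ(q0, 1) = (q0, 1, R)  ⊢  1[q0]0001 (head at position 1)
Step 2: δ(q0, 0) = (q0, 0, R)  ⊢  10[q0]001 (head at position 2)
Step 3: δ(q0, 0) = (q0, 0, R)  ⊢  100[q0]01 (head at position 3)
Step 4: δ(q0, 0) = (q0, 0, R)  ⊢  1000[q0]1 (head at position 4)
Step 5: δ(q0, 1) = (q0, 1, R)  ⊢  10001[q0]□ (head at position 5)
Step 6: δ(q0, □) = (q1, □, L)  ⊢  1000[q1]1□ (head at position 4)
Tape after 6 steps (ignoring surrounding blanks): 10001

Final answer: Tape: 10001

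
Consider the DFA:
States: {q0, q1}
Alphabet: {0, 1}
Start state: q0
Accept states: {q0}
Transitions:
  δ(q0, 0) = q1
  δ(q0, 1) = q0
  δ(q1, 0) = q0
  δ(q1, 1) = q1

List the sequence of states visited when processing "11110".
Starting at q0
Read '1': q0 -> q0
Read '1': q0 -> q0
Read '1': q0 -> q0
Read '1': q0 -> q0
Read '0': q0 -> q1

Final answer: q0 -> q0 -> q0 -> q0 -> q0 -> q1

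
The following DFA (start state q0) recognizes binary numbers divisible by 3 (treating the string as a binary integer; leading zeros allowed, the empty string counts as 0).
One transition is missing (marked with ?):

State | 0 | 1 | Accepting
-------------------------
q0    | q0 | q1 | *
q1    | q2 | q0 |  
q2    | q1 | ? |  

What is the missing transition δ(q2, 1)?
q2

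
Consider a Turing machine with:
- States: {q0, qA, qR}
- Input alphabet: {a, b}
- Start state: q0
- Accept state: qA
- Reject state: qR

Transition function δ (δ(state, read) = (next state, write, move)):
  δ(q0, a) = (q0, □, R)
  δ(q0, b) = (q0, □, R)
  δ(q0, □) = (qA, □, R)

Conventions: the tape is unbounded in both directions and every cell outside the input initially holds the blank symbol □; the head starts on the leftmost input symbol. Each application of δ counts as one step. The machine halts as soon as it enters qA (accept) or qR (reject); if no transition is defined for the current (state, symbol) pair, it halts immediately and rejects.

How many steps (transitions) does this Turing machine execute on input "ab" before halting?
Step 0: [q0]ab (head at position 0)
Step 1: δ(q0, a) = (q0, □, R)  ⊢  □[q0]b (head at position 1)
Step 2: δ(q0, b) = (q0, □, R)  ⊢  □□[q0]□ (head at position 2)
Step 3: δ(q0, □) = (qA, □, R)  ⊢  □□□[qA]□ (head at position 3)
The machine is in qA, so it halts and accepts.
Number of transitions executed: 3.

Final answer: 3 steps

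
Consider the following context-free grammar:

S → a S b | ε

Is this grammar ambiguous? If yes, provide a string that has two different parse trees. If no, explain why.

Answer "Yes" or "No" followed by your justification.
At every step exactly one production applies: if the remaining string to generate is non-empty it starts with a and ends with b, forcing S → a S b; if it is empty, S → ε is forced. Hence each string a^n b^n has exactly one derivation (S → a S b applied n times, then S → ε) and one parse tree.

Final answer: No - the grammar is unambiguous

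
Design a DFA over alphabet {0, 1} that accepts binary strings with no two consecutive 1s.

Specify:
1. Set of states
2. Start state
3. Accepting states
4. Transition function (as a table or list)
One valid DFA (any DFA recognizing the same language is acceptable):
States: {q0, q1, dead}
Start: q0
Accepting: {q0, q1}
Transitions (accepting states marked with *):
State | 0 | 1 | Accepting
-------------------------
q0    | q0 | q1 | *
q1    | q0 | dead | *
dead  | dead | dead |  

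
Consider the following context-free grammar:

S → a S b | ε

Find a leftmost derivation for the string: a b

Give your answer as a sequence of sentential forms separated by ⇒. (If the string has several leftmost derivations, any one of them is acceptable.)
Start with S.
Step 1: the leftmost non-terminal is S; apply S → a S b:  a S b
Step 2: the leftmost non-terminal is S; apply S → ε:  a b

Final answer: S ⇒ a S b ⇒ a b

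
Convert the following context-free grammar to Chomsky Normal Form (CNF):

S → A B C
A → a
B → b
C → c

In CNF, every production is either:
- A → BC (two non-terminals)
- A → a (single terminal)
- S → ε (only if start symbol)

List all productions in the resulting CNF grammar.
The grammar has no ε-productions or unit productions to eliminate.
A → a is already in CNF (single terminal) – keep it.
B → b is already in CNF (single terminal) – keep it.
C → c is already in CNF (single terminal) – keep it.
S → A B C has 3 symbols on the right: break it into binary productions S → A X0, X0 → B C.
Resulting CNF grammar (5 productions): A → a; B → b; C → c; S → A X0; X0 → B C

Final answer: A → a; B → b; C → c; S → A X0; X0 → B C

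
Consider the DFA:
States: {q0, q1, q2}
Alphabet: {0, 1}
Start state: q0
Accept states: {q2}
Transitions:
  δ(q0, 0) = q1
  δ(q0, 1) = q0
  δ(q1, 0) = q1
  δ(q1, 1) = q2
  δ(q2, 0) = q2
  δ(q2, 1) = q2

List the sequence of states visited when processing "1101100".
Starting at q0
Read '1': q0 -> q0
Read '1': q0 -> q0
Read '0': q0 -> q1
Read '1': q1 -> q2
Read '1': q2 -> q2
Read '0': q2 -> q2
Read '0': q2 -> q2

Final answer: q0 -> q0 -> q0 -> q1 -> q2 -> q2 -> q2 -> q2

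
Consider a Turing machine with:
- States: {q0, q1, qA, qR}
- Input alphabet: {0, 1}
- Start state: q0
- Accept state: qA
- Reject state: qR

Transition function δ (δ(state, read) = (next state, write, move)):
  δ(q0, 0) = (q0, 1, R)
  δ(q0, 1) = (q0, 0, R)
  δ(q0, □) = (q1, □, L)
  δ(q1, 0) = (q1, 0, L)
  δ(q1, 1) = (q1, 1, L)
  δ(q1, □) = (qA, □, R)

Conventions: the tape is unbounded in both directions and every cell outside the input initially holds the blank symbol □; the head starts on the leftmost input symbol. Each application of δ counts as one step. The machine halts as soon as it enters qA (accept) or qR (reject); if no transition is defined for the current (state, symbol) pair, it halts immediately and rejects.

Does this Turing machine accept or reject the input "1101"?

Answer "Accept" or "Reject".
Step 0: [q0]1101 (head at position 0)
Step 1: δ(q0, 1) = (q0, 0, R)  ⊢  0[q0]101 (head at position 1)
Step 2: δ(q0, 1) = (q0, 0, R)  ⊢  00[q0]01 (head at position 2)
Step 3: δ(q0, 0) = (q0, 1, R)  ⊢  001[q0]1 (head at position 3)
Step 4: δ(q0, 1) = (q0, 0, R)  ⊢  0010[q0]□ (head at position 4)
Step 5: δ(q0, □) = (q1, □, L)  ⊢  001[q1]0□ (head at position 3)
Step 6: δ(q1, 0) = (q1, 0, L)  ⊢  00[q1]10□ (head at position 2)
Step 7: δ(q1, 1) = (q1, 1, L)  ⊢  0[q1]010□ (head at position 1)
Step 8: δ(q1, 0) = (q1, 0, L)  ⊢  [q1]0010□ (head at position 0)
Step 9: δ(q1, 0) = (q1, 0, L)  ⊢  [q1]□0010□ (head at position -1)
Step 10: δ(q1, □) = (qA, □, R)  ⊢  □[qA]0010□ (head at position 0)
The machine is in qA, so it halts and accepts.

Final answer: Accept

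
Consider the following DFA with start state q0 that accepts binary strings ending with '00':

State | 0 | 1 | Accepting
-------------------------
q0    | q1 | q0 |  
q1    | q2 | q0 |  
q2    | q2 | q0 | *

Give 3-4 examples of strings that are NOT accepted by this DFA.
Any strings that end in a non-accepting state work; for example:
"101": q0 → q0 → q1 → q0; q0 is not accepting → rejected
"0001": q0 → q1 → q2 → q2 → q0; q0 is not accepting → rejected
"0110": q0 → q1 → q0 → q0 → q1; q1 is not accepting → rejected
"0111": q0 → q1 → q0 → q0 → q0; q0 is not accepting → rejected

Final answer: "101", "0001", "0110", "0111"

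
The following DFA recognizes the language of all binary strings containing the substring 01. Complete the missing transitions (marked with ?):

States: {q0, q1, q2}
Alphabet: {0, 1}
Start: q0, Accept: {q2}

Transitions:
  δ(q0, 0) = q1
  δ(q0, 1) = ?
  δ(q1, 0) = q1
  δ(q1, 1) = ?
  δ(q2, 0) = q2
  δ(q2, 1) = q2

What each state remembers (consistent with the given transitions and accept states):
  q0: 01 not seen yet and the last symbol was not 0
  q1: 01 not seen yet and the last symbol was 0
  q2: the substring 01 has already been seen
Filling in the missing entries:
  δ(q0, 1): in q0 (01 not seen yet and the last symbol was not 0), after reading 1 we have: 01 not seen yet and the last symbol was not 0 → q0
  δ(q1, 1): in q1 (01 not seen yet and the last symbol was 0), after reading 1 we have: the substring 01 has already been seen → q2

Final answer: δ(q0, 1) = q0; δ(q1, 1) = q2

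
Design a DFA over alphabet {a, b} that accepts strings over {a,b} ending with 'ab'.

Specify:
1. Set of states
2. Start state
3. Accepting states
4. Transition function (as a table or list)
One valid DFA (any DFA recognizing the same language is acceptable):
States: {q0, q1, q2}
Start: q0
Accepting: {q2}
Transitions (accepting states marked with *):
State | a | b | Accepting
-------------------------
q0    | q1 | q0 |  
q1    | q1 | q2 |  
q2    | q1 | q0 | *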